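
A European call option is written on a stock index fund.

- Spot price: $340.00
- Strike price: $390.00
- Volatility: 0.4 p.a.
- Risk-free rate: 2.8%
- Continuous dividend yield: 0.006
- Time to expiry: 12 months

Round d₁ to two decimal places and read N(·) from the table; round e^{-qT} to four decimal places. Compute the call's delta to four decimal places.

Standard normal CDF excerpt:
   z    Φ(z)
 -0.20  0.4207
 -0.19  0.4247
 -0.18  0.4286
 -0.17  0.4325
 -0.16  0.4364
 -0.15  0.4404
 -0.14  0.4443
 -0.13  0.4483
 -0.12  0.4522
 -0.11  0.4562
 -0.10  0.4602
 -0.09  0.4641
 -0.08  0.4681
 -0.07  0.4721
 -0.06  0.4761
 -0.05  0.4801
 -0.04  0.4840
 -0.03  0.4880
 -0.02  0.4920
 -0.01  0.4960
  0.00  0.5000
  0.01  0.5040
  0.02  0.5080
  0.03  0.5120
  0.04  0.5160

0.4613

σ√T = 0.4 × 1.0000 = 0.4000
d₁ = [ln(340/390) + (0.028 − 0.006 + 0.4²/2)·1] / 0.4000 = [-0.1372 + 0.1020] / 0.4000 = -0.0880 ⇒ -0.09
N(d₁) = N(-0.09) = 0.4641
Δ_call = exp(−qT)·N(d₁) = 0.9940·0.4641 = 0.4613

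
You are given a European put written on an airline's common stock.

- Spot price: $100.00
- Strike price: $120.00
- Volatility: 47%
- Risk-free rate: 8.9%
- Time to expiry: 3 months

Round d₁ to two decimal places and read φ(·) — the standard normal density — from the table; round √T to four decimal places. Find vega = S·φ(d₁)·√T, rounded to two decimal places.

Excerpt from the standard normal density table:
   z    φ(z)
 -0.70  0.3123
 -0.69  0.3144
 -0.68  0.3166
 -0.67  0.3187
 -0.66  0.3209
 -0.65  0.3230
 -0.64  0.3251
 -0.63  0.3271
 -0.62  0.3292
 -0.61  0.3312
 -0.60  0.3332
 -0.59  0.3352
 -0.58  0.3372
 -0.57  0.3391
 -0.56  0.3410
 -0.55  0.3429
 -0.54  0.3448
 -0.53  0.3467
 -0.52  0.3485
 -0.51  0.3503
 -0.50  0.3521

T = 0.25;  σ√T = 0.2350
ln(S/K) + (r + σ²/2)T = ln(100/120) + (0.089 + 0.47²/2)·0.25 = -0.1823 + 0.0499 = -0.1325
d₁ = -0.1325 / 0.2350 = -0.5637 which rounds to -0.56
√T = √0.25 = 0.5000
φ(d₁) = φ(-0.56) = 0.3410
vega = S·φ(d₁)·√T = 100·0.3410·0.5000 = 17.0500
(The call has the same vega.)

17.05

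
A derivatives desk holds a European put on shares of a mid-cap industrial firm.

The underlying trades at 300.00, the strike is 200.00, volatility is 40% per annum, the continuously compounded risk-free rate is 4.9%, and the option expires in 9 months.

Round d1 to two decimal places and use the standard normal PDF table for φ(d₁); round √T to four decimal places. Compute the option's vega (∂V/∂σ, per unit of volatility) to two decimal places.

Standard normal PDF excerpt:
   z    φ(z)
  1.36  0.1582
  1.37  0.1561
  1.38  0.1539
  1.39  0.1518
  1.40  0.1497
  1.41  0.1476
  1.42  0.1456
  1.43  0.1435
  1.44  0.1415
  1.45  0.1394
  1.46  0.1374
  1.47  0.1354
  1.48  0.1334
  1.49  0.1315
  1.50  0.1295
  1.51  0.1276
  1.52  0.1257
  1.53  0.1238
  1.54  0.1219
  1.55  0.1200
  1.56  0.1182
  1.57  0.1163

36.22

T = 0.75;  σ√T = 0.3464
d₁ = [ln(300/200) + (0.049 + ½·0.4²)·0.75] / (σ√T) = (0.4055 + 0.0968) / 0.3464 = 1.4498 which rounds to 1.45
√T = √0.75 = 0.8660
φ(d₁) = φ(1.45) = 0.1394
vega = S·φ(d₁)·√T = 300·0.1394·0.8660 = 36.2161
(Vega is the same for a European call and put with the same parameters.)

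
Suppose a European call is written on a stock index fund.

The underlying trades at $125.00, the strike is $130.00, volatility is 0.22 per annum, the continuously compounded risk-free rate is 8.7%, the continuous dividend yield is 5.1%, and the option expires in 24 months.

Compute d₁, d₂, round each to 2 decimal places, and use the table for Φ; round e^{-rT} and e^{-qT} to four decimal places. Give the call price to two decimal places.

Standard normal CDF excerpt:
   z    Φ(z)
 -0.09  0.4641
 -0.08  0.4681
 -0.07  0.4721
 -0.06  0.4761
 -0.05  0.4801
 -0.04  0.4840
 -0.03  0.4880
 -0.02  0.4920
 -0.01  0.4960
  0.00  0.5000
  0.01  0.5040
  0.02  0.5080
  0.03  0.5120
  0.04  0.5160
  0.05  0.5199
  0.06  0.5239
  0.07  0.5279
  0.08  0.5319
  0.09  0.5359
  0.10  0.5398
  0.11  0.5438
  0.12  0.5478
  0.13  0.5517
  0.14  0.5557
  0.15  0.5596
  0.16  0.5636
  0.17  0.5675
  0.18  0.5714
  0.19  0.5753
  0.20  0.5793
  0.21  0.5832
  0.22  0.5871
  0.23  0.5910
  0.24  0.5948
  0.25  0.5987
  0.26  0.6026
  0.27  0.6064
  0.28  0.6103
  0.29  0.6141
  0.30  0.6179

$15.57

T = 2;  σ√T = 0.3111
ln(S/K) + (r − q + σ²/2)T = ln(125/130) + (0.087 − 0.051 + 0.22²/2)·2 = -0.0392 + 0.1204 = 0.0812
d₁ = 0.0812 / 0.3111 = 0.2609 ≈ 0.26
d₂ = d₁ − σ√T = 0.2609 − 0.3111 = -0.0502 ≈ -0.05
exp(−qT) = exp(−0.051·2) = 0.9030;  exp(−rT) = exp(−0.087·2) = 0.8403
N(d₁) = N(0.26) = 0.6026;  N(d₂) = N(-0.05) = 0.4801
C = 125·0.9030·0.6026 − 130·0.8403·0.4801 = 68.0185 − 52.4456 = 15.5728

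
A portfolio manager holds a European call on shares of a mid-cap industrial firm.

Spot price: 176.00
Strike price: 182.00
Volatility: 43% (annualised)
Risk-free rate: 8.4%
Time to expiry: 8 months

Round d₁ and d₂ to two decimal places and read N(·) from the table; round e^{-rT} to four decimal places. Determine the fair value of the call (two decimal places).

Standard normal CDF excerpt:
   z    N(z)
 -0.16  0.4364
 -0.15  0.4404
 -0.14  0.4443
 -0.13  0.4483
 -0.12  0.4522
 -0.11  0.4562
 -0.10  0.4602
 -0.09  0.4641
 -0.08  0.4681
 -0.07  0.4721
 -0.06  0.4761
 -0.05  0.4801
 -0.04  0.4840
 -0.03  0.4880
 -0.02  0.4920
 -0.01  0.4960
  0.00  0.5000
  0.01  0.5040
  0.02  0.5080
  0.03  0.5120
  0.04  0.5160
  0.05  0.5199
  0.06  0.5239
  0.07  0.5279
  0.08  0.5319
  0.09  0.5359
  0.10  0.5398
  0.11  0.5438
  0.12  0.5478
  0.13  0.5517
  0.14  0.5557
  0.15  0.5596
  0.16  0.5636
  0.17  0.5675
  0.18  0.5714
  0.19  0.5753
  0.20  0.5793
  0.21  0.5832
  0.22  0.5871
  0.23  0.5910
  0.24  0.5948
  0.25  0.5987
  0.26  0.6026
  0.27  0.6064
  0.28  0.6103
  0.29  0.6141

σ√T = 0.43 × 0.8165 = 0.3511
ln(S/K) + (r + σ²/2)T = ln(176/182) + (0.084 + 0.43²/2)·0.6667 = -0.0335 + 0.1176 = 0.0841
d₁ = 0.0841 / 0.3511 = 0.2396 → 0.24
d₂ = d₁ − σ√T = 0.2396 − 0.3511 = -0.1115 → -0.11
exp(−rT) = exp(−0.084·0.6667) = 0.9455
N(d₁) = N(0.24) = 0.5948;  N(d₂) = N(-0.11) = 0.4562
C = 176·0.5948 − 182·0.9455·0.4562 = 104.6848 − 78.5034 = 26.1814

26.18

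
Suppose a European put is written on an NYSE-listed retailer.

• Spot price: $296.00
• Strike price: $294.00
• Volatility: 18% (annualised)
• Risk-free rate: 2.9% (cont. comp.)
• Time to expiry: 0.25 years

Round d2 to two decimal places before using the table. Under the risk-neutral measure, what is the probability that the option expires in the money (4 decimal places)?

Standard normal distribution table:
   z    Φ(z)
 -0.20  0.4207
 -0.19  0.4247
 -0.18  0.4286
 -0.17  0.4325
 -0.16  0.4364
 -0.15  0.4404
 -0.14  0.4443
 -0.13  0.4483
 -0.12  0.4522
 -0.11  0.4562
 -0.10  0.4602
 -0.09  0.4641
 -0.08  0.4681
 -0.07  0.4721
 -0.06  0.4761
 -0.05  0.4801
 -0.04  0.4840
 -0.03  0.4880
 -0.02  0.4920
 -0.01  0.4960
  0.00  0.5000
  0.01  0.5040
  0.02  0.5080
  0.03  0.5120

σ√T = 0.18 × 0.5000 = 0.0900
d₁ = [ln(296/294) + (0.029 + 0.18²/2)·0.25] / 0.0900 = [0.0068 + 0.0113] / 0.0900 = 0.2009 ⇒ 0.20
d₂ = d₁ − σ√T = 0.2009 − 0.0900 = 0.1109 ⇒ 0.11
Pr(exercise) under Q = N(−d₂) = N(-0.11) = 0.4562

0.4562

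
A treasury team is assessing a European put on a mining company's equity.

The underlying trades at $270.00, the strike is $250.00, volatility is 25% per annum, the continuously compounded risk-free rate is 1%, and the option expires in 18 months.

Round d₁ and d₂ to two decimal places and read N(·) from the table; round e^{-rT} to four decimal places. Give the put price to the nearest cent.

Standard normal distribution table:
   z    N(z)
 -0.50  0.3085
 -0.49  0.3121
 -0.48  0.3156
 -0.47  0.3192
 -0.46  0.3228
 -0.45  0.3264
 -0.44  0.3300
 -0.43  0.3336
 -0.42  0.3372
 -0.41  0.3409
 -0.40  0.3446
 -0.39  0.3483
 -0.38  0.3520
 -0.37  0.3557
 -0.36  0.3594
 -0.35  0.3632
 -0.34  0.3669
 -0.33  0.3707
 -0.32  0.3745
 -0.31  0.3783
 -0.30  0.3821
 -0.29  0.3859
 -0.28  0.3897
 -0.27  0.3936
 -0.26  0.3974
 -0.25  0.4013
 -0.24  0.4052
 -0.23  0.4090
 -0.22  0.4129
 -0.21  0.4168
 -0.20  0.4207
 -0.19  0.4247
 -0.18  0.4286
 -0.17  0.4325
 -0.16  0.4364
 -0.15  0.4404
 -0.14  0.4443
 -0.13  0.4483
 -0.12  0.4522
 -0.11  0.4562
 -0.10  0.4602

$20.33

T = 1.5;  σ√T = 0.3062
d₁ = [ln(270/250) + (0.01 + 0.25²/2)·1.5] / 0.3062 = [0.0770 + 0.0619] / 0.3062 = 0.4534 ≈ 0.45
d₂ = d₁ − σ√T = 0.4534 − 0.3062 = 0.1473 ≈ 0.15
e^(−rT) = e^(−0.01·1.5) = 0.9851
N(−d₂) = N(-0.15) = 0.4404;  N(−d₁) = N(-0.45) = 0.3264
P = 250·0.9851·0.4404 − 270·0.3264 = 108.4595 − 88.1280 = 20.3315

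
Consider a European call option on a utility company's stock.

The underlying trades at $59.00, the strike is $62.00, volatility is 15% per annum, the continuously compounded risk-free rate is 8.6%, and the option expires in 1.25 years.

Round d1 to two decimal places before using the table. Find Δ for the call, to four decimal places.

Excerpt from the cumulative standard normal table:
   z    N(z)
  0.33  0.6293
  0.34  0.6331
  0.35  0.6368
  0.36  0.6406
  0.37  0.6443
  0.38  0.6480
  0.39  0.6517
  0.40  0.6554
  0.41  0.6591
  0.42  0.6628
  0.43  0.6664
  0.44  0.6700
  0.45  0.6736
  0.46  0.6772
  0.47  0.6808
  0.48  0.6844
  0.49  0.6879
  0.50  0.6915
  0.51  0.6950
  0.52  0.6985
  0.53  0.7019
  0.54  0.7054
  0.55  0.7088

0.6664

σ√T = 0.15·√1.25 = 0.1677
d₁ = [ln(59/62) + (0.086 + ½·0.15²)·1.25] / (σ√T) = (-0.0496 + 0.1216) / 0.1677 = 0.4291 ≈ 0.43
N(d₁) = N(0.43) = 0.6664
Δ_call = N(d₁) = 0.6664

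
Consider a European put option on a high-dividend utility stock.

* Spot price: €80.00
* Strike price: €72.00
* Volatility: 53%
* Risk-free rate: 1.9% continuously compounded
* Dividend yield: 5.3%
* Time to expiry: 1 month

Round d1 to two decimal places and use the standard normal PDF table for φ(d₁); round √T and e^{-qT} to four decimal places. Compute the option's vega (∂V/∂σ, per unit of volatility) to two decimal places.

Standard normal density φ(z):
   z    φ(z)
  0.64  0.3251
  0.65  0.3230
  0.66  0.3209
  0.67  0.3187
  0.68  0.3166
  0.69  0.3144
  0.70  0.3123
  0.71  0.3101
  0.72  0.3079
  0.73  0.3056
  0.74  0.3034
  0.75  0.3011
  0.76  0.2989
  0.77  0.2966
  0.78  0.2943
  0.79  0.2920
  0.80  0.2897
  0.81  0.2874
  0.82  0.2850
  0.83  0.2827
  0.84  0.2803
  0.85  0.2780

T = 0.08333;  σ√T = 0.1530
d₁ = [ln(80/72) + (0.019 − 0.053 + ½·0.53²)·0.08333] / (σ√T) = (0.1054 + 0.0089) / 0.1530 = 0.7466 ⇒ 0.75
√T = √0.08333 = 0.2887
φ(d₁) = φ(0.75) = 0.3011
exp(−qT) = exp(−0.053·0.08333) = 0.9956
vega = S·exp(−qT)·φ(d₁)·√T = 80·0.9956·0.3011·0.2887 = 6.9236

6.92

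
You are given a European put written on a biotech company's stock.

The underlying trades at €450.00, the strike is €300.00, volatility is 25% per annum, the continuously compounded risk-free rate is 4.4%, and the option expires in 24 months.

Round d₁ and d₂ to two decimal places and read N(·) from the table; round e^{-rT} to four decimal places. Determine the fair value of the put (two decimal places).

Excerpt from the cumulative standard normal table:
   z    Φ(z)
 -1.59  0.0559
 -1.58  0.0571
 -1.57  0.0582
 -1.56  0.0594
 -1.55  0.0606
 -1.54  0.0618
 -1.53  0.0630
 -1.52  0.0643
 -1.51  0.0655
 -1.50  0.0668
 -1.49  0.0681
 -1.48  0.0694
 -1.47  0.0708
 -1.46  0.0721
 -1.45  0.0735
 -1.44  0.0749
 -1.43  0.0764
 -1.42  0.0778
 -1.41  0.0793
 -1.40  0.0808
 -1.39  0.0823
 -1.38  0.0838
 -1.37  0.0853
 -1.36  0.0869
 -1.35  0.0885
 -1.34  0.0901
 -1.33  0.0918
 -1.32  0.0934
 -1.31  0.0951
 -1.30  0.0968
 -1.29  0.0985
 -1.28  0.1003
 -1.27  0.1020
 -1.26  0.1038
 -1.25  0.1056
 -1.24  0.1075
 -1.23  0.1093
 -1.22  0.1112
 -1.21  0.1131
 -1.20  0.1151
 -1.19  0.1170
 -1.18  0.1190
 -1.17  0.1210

σ√T = 0.25 × 1.4142 = 0.3536
d₁ = [ln(450/300) + (0.044 + 0.25²/2)·2] / 0.3536 = [0.4055 + 0.1505] / 0.3536 = 1.5725 ⇒ 1.57
d₂ = d₁ − σ√T = 1.5725 − 0.3536 = 1.2190 ⇒ 1.22
e^(−rT) = e^(−0.044·2) = 0.9158
P = 300·0.9158·N(-1.22) − 450·N(-1.57) = 300·0.9158·0.1112 − 450·0.0582 = 30.5511 − 26.1900 = 4.3611

€4.36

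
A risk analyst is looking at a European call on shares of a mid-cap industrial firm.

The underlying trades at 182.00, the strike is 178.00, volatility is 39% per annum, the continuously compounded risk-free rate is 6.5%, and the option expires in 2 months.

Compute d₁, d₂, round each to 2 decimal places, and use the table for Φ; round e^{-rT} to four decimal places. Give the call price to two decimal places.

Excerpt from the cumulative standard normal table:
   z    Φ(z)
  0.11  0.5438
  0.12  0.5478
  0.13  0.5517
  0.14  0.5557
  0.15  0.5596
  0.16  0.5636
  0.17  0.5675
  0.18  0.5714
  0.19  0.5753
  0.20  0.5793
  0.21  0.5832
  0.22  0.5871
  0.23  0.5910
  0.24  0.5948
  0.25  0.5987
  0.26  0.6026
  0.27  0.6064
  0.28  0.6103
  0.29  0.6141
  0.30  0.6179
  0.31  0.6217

T = 0.1667;  σ√T = 0.1592
d₁ = [ln(182/178) + (0.065 + 0.39²/2)·0.1667] / 0.1592 = [0.0222 + 0.0235] / 0.1592 = 0.2872 → 0.29
d₂ = d₁ − σ√T = 0.2872 − 0.1592 = 0.1280 → 0.13
e^(−rT) = e^(−0.065·0.1667) = 0.9892
C = 182·N(0.29) − 178·0.9892·N(0.13) = 182·0.6141 − 178·0.9892·0.5517 = 111.7662 − 97.1420 = 14.6242

14.62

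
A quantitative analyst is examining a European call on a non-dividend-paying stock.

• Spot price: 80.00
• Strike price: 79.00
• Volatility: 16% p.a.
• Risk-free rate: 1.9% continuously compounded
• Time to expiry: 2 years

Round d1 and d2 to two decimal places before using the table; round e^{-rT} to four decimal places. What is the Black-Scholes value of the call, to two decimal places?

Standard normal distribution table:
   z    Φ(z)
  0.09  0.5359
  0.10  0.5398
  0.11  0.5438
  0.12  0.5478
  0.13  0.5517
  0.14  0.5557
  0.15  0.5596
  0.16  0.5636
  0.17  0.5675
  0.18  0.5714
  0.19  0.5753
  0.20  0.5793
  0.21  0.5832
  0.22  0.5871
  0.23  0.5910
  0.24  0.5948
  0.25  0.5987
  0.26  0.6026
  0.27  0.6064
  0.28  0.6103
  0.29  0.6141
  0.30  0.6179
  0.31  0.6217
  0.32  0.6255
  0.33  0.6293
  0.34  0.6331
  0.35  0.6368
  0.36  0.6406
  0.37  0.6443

T = 2;  σ√T = 0.2263
d₁ = [ln(80/79) + (0.019 + 0.16²/2)·2] / 0.2263 = [0.0126 + 0.0636] / 0.2263 = 0.3367 ≈ 0.34
d₂ = d₁ − σ√T = 0.3367 − 0.2263 = 0.1104 ≈ 0.11
e^(−rT) = e^(−0.019·2) = 0.9627
N(d₁) = N(0.34) = 0.6331;  N(d₂) = N(0.11) = 0.5438
C = 80·0.6331 − 79·0.9627·0.5438 = 50.6480 − 41.3578 = 9.2902

9.29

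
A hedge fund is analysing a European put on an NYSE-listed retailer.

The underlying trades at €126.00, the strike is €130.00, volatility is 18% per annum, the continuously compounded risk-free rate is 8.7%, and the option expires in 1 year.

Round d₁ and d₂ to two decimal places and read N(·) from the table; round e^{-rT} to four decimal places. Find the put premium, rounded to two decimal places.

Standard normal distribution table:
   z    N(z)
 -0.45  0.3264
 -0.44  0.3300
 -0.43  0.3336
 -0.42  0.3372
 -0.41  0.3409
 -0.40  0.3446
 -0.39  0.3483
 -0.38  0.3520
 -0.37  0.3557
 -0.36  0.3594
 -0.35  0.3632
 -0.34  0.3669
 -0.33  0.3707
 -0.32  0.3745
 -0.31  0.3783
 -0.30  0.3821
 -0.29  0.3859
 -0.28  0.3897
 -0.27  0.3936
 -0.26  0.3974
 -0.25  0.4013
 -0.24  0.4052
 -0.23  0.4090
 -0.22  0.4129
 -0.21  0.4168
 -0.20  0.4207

€5.79

σ√T = 0.18 × 1.0000 = 0.1800
ln(S/K) + (r + σ²/2)T = ln(126/130) + (0.087 + 0.18²/2)·1 = -0.0313 + 0.1032 = 0.0719
d₁ = 0.0719 / 0.1800 = 0.3997 → 0.40
d₂ = d₁ − σ√T = 0.3997 − 0.1800 = 0.2197 → 0.22
exp(−rT) = exp(−0.087·1) = 0.9167
N(−d₂) = N(-0.22) = 0.4129;  N(−d₁) = N(-0.40) = 0.3446
P = 130·0.9167·0.4129 − 126·0.3446 = 49.2057 − 43.4196 = 5.7861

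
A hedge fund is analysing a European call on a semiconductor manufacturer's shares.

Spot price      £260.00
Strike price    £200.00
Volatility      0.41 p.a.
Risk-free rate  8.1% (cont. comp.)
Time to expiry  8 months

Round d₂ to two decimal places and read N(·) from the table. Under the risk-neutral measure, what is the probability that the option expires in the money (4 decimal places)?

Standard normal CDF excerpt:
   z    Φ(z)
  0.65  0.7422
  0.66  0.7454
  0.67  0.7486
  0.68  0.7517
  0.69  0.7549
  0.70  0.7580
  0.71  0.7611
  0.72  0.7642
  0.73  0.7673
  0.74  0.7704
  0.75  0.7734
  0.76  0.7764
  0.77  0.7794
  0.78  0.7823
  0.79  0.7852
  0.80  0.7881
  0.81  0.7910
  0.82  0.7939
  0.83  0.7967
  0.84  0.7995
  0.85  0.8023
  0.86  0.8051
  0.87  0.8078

σ√T = 0.41·√0.6667 = 0.3348
d₁ = [ln(260/200) + (0.081 + ½·0.41²)·0.6667] / (σ√T) = (0.2624 + 0.1100) / 0.3348 = 1.1124 ⇒ 1.11
d₂ = 1.1124 − 0.3348 = 0.7777 ⇒ 0.78
Pr(exercise) under Q = N(d₂) = 0.7823

0.7823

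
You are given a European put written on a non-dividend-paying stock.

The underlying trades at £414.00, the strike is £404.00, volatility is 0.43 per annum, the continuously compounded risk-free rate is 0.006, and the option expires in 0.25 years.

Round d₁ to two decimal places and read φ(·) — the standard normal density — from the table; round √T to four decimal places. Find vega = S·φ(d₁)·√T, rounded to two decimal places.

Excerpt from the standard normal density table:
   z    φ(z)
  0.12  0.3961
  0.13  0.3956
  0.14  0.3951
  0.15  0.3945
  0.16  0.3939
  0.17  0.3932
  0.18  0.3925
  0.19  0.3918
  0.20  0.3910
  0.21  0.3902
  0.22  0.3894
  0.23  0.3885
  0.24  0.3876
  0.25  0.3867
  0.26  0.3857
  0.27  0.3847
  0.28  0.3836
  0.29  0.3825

80.42

T = 0.25;  σ√T = 0.2150
d₁ = [ln(414/404) + (0.006 + 0.43²/2)·0.25] / 0.2150 = [0.0245 + 0.0246] / 0.2150 = 0.2282 → 0.23
√T = √0.25 = 0.5000
φ(d₁) = φ(0.23) = 0.3885
vega = S·φ(d₁)·√T = 414·0.3885·0.5000 = 80.4195
(The call has the same vega.)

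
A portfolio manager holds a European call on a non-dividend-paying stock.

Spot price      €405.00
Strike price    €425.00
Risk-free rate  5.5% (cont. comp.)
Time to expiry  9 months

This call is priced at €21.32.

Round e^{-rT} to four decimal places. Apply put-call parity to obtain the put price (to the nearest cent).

€24.15

e^(−rT) = e^(−0.055·0.75) = 0.9596
Put-call parity: C − P = S − K·e^(−rT) = 405 − 425·0.9596 = 405 − 407.8300 = -2.8300
P = C − (C − P) = 21.32 − (-2.8300) = 24.1500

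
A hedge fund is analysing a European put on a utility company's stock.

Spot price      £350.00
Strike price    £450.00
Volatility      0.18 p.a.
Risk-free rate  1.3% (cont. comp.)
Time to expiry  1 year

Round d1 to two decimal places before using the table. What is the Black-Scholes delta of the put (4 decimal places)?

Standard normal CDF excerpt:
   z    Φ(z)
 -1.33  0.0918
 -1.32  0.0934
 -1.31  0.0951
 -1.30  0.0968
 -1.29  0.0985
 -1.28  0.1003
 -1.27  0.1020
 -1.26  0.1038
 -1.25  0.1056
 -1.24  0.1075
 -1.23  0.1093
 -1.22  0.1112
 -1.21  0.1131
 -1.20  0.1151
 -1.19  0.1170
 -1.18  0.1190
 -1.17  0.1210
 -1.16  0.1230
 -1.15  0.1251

-0.8907

σ√T = 0.18 × 1.0000 = 0.1800
d₁ = [ln(350/450) + (0.013 + ½·0.18²)·1] / (σ√T) = (-0.2513 + 0.0292) / 0.1800 = -1.2340 which rounds to -1.23
N(d₁) = N(-1.23) = 0.1093
Δ_put = N(d₁) − 1 = 0.1093 − 1 = -0.8907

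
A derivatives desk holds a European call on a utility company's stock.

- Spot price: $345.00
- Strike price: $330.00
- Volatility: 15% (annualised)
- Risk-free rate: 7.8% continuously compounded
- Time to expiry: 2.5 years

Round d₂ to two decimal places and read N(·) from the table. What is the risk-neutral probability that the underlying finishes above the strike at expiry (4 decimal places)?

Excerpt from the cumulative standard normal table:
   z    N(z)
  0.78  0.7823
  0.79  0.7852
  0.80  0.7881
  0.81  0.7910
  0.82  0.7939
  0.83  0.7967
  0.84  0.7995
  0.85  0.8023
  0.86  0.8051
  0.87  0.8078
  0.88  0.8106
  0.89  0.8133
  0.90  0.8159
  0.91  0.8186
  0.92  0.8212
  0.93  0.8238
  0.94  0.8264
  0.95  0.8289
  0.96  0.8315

σ√T = 0.15 × 1.5811 = 0.2372
d₁ = [ln(345/330) + (0.078 + 0.15²/2)·2.5] / 0.2372 = [0.0445 + 0.2231] / 0.2372 = 1.1282 → 1.13
d₂ = d₁ − σ√T = 1.1282 − 0.2372 = 0.8910 → 0.89
Pr(exercise) under Q = N(d₂) = 0.8133

0.8133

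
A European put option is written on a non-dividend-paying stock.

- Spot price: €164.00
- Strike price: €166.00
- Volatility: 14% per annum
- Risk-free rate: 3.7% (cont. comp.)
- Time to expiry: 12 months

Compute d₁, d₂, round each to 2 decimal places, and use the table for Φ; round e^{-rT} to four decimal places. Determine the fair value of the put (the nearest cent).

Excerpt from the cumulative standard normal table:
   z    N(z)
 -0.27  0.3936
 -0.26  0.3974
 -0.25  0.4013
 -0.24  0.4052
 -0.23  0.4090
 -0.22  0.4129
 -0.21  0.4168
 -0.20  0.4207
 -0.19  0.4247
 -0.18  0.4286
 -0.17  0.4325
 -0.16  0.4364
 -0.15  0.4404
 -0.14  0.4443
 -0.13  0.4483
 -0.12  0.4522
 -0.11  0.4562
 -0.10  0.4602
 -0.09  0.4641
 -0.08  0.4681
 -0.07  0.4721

T = 1;  σ√T = 0.1400
d₁ = [ln(164/166) + (0.037 + 0.14²/2)·1] / 0.1400 = [-0.0121 + 0.0468] / 0.1400 = 0.2477 ≈ 0.25
d₂ = d₁ − σ√T = 0.2477 − 0.1400 = 0.1077 ≈ 0.11
e^(−rT) = e^(−0.037·1) = 0.9637
N(−d₂) = N(-0.11) = 0.4562;  N(−d₁) = N(-0.25) = 0.4013
P = 166·0.9637·0.4562 − 164·0.4013 = 72.9802 − 65.8132 = 7.1670

€7.17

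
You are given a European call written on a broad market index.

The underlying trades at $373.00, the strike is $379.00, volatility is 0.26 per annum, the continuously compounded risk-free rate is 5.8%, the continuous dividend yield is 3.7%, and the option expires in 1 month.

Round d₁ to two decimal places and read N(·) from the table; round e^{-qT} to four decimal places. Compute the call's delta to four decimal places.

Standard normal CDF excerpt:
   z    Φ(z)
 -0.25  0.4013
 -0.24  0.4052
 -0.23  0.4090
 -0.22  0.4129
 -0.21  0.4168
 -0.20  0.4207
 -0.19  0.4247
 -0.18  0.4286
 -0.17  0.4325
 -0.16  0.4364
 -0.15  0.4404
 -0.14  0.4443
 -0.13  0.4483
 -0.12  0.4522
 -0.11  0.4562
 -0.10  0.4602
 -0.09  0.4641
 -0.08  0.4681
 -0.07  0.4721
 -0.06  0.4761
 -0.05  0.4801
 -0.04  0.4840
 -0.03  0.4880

σ√T = 0.26·√0.08333 = 0.0751
d₁ = [ln(373/379) + (0.058 − 0.037 + 0.26²/2)·0.08333] / 0.0751 = [-0.0160 + 0.0046] / 0.0751 = -0.1518 which rounds to -0.15
N(d₁) = N(-0.15) = 0.4404
Δ_call = e^(−qT)·N(d₁) = 0.9969·0.4404 = 0.4390

0.4390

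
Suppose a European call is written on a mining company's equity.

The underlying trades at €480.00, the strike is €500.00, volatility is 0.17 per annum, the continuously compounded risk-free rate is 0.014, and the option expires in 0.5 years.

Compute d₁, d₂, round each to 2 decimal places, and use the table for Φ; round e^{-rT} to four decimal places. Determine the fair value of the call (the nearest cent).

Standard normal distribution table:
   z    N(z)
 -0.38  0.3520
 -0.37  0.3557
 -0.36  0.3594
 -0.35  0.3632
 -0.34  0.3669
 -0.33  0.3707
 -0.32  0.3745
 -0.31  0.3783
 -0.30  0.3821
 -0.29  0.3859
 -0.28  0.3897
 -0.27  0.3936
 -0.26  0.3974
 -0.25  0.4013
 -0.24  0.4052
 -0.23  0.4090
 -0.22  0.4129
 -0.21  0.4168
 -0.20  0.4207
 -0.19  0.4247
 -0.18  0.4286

T = 0.5;  σ√T = 0.1202
d₁ = [ln(480/500) + (0.014 + 0.17²/2)·0.5] / 0.1202 = [-0.0408 + 0.0142] / 0.1202 = -0.2213 → -0.22
d₂ = d₁ − σ√T = -0.2213 − 0.1202 = -0.3415 → -0.34
exp(−rT) = exp(−0.014·0.5) = 0.9930
C = 480·N(-0.22) − 500·0.9930·N(-0.34) = 480·0.4129 − 500·0.9930·0.3669 = 198.1920 − 182.1659 = 16.0262

€16.03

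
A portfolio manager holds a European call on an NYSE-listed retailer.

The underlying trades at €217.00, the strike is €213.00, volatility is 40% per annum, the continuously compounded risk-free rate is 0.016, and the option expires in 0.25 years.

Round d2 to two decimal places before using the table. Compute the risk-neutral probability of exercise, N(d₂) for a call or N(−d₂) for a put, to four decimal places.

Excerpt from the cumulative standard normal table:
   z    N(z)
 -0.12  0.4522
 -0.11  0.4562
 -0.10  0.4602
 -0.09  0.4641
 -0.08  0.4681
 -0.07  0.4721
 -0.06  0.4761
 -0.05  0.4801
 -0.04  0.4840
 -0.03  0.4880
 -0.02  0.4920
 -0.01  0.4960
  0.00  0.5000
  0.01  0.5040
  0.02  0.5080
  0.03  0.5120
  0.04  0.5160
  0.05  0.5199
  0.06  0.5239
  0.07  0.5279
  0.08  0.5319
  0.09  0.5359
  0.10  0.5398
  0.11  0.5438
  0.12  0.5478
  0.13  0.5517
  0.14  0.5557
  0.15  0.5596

0.5040

σ√T = 0.4 × 0.5000 = 0.2000
d₁ = [ln(217/213) + (0.016 + ½·0.4²)·0.25] / (σ√T) = (0.0186 + 0.0240) / 0.2000 = 0.2130 which rounds to 0.21
d₂ = 0.2130 − 0.2000 = 0.0130 which rounds to 0.01
Risk-neutral Pr[S_T > K] = N(d₂) = N(0.01) = 0.5040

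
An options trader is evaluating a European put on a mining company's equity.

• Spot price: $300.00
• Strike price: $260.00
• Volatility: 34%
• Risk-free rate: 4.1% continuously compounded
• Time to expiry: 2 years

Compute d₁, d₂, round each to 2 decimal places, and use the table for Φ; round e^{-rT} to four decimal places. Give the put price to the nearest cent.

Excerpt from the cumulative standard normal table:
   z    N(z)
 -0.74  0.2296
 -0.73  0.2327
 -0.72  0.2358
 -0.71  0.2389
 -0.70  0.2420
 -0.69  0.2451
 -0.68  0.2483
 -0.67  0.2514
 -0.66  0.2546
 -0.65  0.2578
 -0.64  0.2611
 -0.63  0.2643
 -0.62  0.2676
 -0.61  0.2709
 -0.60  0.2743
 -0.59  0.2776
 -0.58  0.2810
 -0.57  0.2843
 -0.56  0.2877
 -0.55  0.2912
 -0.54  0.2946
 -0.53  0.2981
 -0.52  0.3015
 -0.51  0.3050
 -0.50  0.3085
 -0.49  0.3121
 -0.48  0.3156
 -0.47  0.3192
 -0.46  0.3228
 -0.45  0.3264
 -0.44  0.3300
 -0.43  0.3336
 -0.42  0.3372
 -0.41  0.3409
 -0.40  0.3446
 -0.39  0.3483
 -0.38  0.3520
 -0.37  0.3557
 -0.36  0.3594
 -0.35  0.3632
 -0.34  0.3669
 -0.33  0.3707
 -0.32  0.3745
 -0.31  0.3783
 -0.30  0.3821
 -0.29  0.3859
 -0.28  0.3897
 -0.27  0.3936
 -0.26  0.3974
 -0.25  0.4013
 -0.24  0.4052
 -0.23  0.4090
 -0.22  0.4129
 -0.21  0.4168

$26.30

T = 2;  σ√T = 0.4808
d₁ = [ln(300/260) + (0.041 + 0.34²/2)·2] / 0.4808 = [0.1431 + 0.1976] / 0.4808 = 0.7086 which rounds to 0.71
d₂ = d₁ − σ√T = 0.7086 − 0.4808 = 0.2277 which rounds to 0.23
exp(−rT) = exp(−0.041·2) = 0.9213
N(−d₂) = N(-0.23) = 0.4090;  N(−d₁) = N(-0.71) = 0.2389
P = 260·0.9213·0.4090 − 300·0.2389 = 97.9710 − 71.6700 = 26.3010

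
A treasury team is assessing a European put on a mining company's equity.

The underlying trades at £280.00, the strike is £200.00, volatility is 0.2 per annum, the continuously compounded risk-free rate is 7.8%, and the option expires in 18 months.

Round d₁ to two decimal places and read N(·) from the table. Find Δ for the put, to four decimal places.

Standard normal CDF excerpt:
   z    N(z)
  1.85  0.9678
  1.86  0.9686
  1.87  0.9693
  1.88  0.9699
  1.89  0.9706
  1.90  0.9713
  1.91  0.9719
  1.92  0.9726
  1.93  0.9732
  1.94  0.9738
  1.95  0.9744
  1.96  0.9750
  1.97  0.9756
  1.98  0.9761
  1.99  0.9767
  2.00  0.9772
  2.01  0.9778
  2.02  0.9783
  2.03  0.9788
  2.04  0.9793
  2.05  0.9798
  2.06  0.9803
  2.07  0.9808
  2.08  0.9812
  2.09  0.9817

T = 1.5;  σ√T = 0.2449
d₁ = [ln(280/200) + (0.078 + 0.2²/2)·1.5] / 0.2449 = [0.3365 + 0.1470] / 0.2449 = 1.9738 ≈ 1.97
N(d₁) = N(1.97) = 0.9756
Δ_put = N(d₁) − 1 = 0.9756 − 1 = -0.0244

-0.0244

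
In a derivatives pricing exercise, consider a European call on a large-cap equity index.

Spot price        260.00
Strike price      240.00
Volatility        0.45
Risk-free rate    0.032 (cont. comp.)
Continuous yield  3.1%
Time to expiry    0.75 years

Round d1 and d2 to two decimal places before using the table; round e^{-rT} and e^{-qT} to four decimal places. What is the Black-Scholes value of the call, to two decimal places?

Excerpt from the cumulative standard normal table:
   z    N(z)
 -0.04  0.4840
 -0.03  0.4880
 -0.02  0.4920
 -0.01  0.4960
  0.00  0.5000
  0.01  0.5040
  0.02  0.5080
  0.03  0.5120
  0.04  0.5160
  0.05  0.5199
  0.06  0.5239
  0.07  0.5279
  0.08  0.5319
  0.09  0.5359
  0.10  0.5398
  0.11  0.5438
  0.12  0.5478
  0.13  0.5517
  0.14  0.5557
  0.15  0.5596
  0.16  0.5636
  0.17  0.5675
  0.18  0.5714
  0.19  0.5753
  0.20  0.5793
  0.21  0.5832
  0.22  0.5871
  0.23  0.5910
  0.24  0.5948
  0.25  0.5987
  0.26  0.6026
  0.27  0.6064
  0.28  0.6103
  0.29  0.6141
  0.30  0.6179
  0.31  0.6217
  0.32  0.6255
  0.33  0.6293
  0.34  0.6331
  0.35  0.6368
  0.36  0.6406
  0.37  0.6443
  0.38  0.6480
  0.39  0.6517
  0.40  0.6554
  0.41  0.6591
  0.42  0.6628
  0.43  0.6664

σ√T = 0.45 × 0.8660 = 0.3897
d₁ = [ln(260/240) + (0.032 − 0.031 + ½·0.45²)·0.75] / (σ√T) = (0.0800 + 0.0767) / 0.3897 = 0.4022 ⇒ 0.40
d₂ = 0.4022 − 0.3897 = 0.0125 ⇒ 0.01
exp(−qT) = exp(−0.031·0.75) = 0.9770;  exp(−rT) = exp(−0.032·0.75) = 0.9763
N(d₁) = N(0.40) = 0.6554;  N(d₂) = N(0.01) = 0.5040
C = 260·0.9770·0.6554 − 240·0.9763·0.5040 = 166.4847 − 118.0932 = 48.3915

48.39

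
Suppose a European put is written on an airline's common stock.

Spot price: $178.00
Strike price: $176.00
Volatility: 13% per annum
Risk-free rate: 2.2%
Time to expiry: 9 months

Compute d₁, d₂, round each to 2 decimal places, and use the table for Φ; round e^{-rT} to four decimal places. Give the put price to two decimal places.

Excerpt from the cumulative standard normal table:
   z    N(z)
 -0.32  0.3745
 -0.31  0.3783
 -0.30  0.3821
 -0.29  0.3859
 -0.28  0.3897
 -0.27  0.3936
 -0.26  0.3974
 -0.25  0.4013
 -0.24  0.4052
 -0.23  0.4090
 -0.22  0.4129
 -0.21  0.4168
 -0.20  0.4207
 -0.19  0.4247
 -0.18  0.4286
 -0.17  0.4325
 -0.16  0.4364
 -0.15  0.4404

$5.51

T = 0.75;  σ√T = 0.1126
ln(S/K) + (r + σ²/2)T = ln(178/176) + (0.022 + 0.13²/2)·0.75 = 0.0113 + 0.0228 = 0.0341
d₁ = 0.0341 / 0.1126 = 0.3032 ≈ 0.30
d₂ = d₁ − σ√T = 0.3032 − 0.1126 = 0.1906 ≈ 0.19
exp(−rT) = exp(−0.022·0.75) = 0.9836
P = 176·0.9836·N(-0.19) − 178·N(-0.30) = 176·0.9836·0.4247 − 178·0.3821 = 73.5213 − 68.0138 = 5.5075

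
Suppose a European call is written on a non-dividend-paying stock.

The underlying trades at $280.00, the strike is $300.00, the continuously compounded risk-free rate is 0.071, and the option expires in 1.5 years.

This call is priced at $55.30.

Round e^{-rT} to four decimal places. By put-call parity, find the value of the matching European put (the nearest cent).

$45.00

e^(−rT) = e^(−0.071·1.5) = 0.8990
Put-call parity: C − P = S − K·e^(−rT) = 280 − 300·0.8990 = 280 − 269.7000 = 10.3000
P = C − (C − P) = 55.30 − (10.3000) = 45.0000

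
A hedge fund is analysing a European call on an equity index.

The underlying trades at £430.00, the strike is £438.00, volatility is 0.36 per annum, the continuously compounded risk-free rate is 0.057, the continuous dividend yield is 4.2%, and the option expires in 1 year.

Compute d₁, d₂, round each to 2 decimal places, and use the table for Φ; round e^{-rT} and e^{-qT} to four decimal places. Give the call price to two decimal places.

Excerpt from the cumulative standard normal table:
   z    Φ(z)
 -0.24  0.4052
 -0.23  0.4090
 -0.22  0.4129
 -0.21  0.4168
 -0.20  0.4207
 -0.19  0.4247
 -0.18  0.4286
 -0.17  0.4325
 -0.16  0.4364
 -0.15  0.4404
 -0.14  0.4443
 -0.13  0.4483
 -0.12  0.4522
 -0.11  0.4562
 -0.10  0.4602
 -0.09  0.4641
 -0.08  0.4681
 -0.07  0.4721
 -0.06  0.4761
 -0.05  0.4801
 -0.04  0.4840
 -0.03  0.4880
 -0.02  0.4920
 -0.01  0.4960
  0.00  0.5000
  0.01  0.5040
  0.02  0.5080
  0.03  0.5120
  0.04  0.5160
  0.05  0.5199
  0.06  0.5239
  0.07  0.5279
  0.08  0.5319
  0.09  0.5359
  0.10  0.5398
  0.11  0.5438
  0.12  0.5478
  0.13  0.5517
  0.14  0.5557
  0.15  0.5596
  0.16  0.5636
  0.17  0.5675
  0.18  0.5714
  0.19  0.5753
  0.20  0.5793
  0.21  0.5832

£58.28

σ√T = 0.36 × 1.0000 = 0.3600
ln(S/K) + (r − q + σ²/2)T = ln(430/438) + (0.057 − 0.042 + 0.36²/2)·1 = -0.0184 + 0.0798 = 0.0614
d₁ = 0.0614 / 0.3600 = 0.1705 which rounds to 0.17
d₂ = d₁ − σ√T = 0.1705 − 0.3600 = -0.1895 which rounds to -0.19
exp(−qT) = exp(−0.042·1) = 0.9589;  exp(−rT) = exp(−0.057·1) = 0.9446
N(d₁) = N(0.17) = 0.5675;  N(d₂) = N(-0.19) = 0.4247
C = 430·0.9589·0.5675 − 438·0.9446·0.4247 = 233.9956 − 175.7132 = 58.2824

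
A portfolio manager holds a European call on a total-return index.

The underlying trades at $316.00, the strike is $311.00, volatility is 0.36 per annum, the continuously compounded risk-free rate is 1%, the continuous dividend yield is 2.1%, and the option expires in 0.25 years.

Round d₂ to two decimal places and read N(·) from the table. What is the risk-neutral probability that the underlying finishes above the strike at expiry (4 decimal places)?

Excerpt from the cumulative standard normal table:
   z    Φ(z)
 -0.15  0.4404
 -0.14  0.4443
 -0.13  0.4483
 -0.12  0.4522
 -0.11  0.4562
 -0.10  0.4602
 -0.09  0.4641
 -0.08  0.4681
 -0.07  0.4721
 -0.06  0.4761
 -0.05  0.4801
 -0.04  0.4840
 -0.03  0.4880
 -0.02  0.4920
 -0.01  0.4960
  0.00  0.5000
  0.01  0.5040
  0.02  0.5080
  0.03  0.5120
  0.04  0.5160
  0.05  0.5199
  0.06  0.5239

σ√T = 0.36·√0.25 = 0.1800
d₁ = [ln(316/311) + (0.01 − 0.021 + ½·0.36²)·0.25] / (σ√T) = (0.0159 + 0.0134) / 0.1800 = 0.1633 → 0.16
d₂ = 0.1633 − 0.1800 = -0.0167 → -0.02
Risk-neutral Pr[S_T > K] = N(d₂) = N(-0.02) = 0.4920

0.4920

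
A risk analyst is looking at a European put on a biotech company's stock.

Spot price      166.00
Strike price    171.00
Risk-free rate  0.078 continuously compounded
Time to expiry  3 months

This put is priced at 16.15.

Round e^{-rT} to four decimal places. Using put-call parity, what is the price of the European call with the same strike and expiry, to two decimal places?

e^(−rT) = e^(−0.078·0.25) = 0.9807
Put-call parity: C − P = S − K·e^(−rT) = 166 − 171·0.9807 = 166 − 167.6997 = -1.6997
C = P + (C − P) = 16.15 + (-1.6997) = 14.4503

14.45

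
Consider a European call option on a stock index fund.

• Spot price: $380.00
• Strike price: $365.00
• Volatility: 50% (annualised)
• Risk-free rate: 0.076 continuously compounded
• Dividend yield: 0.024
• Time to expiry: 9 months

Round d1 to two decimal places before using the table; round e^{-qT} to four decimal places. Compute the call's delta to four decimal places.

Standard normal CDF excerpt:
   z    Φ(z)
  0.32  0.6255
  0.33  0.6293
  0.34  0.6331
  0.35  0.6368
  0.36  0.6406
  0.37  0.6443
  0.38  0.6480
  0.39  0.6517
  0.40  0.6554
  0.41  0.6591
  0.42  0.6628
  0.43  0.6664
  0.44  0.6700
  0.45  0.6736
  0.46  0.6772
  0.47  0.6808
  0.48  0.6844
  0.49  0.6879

σ√T = 0.5·√0.75 = 0.4330
d₁ = [ln(380/365) + (0.076 − 0.024 + 0.5²/2)·0.75] / 0.4330 = [0.0403 + 0.1327] / 0.4330 = 0.3996 → 0.40
N(d₁) = N(0.40) = 0.6554
Δ_call = exp(−qT)·N(d₁) = 0.9822·0.6554 = 0.6437

0.6437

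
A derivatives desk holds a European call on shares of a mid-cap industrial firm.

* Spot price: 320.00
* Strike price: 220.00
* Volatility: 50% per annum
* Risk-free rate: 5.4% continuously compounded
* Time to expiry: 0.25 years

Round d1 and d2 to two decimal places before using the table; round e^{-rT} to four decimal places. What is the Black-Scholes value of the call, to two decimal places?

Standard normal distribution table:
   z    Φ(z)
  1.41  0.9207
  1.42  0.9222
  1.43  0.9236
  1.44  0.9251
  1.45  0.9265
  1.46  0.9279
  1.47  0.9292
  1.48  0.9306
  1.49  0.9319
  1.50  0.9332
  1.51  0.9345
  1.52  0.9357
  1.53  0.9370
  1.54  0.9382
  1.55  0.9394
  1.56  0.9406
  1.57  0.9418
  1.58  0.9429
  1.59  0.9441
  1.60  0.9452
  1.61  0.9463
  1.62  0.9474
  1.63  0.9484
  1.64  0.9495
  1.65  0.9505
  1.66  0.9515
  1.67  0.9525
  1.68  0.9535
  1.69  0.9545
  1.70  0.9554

σ√T = 0.5·√0.25 = 0.2500
d₁ = [ln(320/220) + (0.054 + ½·0.5²)·0.25] / (σ√T) = (0.3747 + 0.0447) / 0.2500 = 1.6778 ⇒ 1.68
d₂ = 1.6778 − 0.2500 = 1.4278 ⇒ 1.43
exp(−rT) = exp(−0.054·0.25) = 0.9866
N(d₁) = N(1.68) = 0.9535;  N(d₂) = N(1.43) = 0.9236
C = 320·0.9535 − 220·0.9866·0.9236 = 305.1200 − 200.4692 = 104.6508

104.65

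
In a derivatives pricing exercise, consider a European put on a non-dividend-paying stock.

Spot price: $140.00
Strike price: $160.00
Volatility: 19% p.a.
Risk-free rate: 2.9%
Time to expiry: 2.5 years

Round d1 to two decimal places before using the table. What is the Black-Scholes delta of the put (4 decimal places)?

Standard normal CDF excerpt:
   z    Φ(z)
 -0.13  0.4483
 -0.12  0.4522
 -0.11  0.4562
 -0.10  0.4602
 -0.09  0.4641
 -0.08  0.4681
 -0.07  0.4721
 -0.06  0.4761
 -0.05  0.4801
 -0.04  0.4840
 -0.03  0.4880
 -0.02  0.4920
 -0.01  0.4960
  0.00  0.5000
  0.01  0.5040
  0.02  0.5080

T = 2.5;  σ√T = 0.3004
ln(S/K) + (r + σ²/2)T = ln(140/160) + (0.029 + 0.19²/2)·2.5 = -0.1335 + 0.1176 = -0.0159
d₁ = -0.0159 / 0.3004 = -0.0529 which rounds to -0.05
N(d₁) = N(-0.05) = 0.4801
Δ_put = N(d₁) − 1 = 0.4801 − 1 = -0.5199

-0.5199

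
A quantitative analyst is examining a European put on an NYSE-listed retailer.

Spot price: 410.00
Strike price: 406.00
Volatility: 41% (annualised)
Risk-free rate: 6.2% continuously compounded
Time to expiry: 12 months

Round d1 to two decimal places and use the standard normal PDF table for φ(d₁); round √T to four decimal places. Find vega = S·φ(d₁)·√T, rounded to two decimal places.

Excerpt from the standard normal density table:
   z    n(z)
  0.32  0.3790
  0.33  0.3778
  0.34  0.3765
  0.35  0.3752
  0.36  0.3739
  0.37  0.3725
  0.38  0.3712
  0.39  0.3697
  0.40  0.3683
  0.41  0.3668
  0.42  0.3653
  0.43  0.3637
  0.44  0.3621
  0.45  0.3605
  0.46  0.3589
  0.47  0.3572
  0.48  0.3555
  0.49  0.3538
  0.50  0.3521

σ√T = 0.41·√1 = 0.4100
d₁ = [ln(410/406) + (0.062 + 0.41²/2)·1] / 0.4100 = [0.0098 + 0.1460] / 0.4100 = 0.3801 which rounds to 0.38
√T = √1 = 1.0000
φ(d₁) = φ(0.38) = 0.3712
vega = S·φ(d₁)·√T = 410·0.3712·1.0000 = 152.1920

152.19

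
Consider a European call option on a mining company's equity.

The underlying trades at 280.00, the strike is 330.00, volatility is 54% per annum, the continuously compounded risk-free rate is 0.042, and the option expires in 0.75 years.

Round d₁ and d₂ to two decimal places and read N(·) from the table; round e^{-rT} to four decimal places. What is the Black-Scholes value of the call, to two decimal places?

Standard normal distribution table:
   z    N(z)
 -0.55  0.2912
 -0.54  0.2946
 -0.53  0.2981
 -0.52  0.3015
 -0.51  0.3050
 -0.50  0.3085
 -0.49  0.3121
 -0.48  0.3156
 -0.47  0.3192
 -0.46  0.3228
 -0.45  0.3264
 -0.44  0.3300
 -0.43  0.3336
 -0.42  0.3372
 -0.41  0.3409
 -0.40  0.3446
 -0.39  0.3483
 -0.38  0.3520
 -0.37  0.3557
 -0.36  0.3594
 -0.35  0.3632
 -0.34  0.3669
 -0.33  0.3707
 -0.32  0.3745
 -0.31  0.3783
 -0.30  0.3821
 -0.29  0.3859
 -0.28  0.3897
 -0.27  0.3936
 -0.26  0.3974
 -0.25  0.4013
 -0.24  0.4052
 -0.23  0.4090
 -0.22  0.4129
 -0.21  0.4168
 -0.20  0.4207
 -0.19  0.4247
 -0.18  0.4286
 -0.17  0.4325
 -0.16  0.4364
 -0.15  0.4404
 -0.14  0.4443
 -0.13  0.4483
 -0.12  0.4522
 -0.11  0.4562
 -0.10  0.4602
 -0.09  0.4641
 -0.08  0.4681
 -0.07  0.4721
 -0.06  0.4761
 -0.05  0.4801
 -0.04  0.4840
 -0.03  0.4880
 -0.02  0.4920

38.02

σ√T = 0.54·√0.75 = 0.4677
d₁ = [ln(280/330) + (0.042 + 0.54²/2)·0.75] / 0.4677 = [-0.1643 + 0.1409] / 0.4677 = -0.0502 which rounds to -0.05
d₂ = d₁ − σ√T = -0.0502 − 0.4677 = -0.5178 which rounds to -0.52
e^(−rT) = e^(−0.042·0.75) = 0.9690
C = 280·N(-0.05) − 330·0.9690·N(-0.52) = 280·0.4801 − 330·0.9690·0.3015 = 134.4280 − 96.4107 = 38.0173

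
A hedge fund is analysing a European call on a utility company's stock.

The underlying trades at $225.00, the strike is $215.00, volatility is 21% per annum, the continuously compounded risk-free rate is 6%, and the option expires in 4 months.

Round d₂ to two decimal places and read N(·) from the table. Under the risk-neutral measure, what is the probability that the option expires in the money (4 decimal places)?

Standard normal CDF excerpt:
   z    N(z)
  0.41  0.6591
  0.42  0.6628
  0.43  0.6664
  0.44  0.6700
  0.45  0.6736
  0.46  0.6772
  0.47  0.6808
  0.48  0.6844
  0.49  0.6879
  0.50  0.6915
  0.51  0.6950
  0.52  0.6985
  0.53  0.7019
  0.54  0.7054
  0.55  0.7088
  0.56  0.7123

0.6844

σ√T = 0.21·√0.3333 = 0.1212
ln(S/K) + (r + σ²/2)T = ln(225/215) + (0.06 + 0.21²/2)·0.3333 = 0.0455 + 0.0273 = 0.0728
d₁ = 0.0728 / 0.1212 = 0.6005 ⇒ 0.60
d₂ = d₁ − σ√T = 0.6005 − 0.1212 = 0.4793 ⇒ 0.48
Pr(exercise) under Q = N(d₂) = 0.6844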